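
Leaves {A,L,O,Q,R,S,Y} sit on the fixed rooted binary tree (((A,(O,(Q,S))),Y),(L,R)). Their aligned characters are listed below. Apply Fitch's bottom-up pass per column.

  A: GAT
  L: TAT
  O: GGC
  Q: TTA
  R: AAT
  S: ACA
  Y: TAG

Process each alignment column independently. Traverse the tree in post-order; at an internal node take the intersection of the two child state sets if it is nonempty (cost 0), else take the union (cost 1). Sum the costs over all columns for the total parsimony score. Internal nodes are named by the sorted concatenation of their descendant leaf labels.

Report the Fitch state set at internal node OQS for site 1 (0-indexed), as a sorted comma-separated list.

C,G,T

[col 0] QS: children Q:{T}, S:{A} ∪→ {A,T}; cost 1
[col 0] OQS: children O:{G}, QS:{A,T} ∪→ {A,G,T}; cost 1
[col 0] AOQS: children A:{G}, OQS:{A,G,T} ∩→ {G}; cost 0
[col 0] AOQSY: children AOQS:{G}, Y:{T} ∪→ {G,T}; cost 1
[col 0] LR: children L:{T}, R:{A} ∪→ {A,T}; cost 1
[col 0] ALOQRSY: children AOQSY:{G,T}, LR:{A,T} ∩→ {T}; cost 0
[col 1] QS: children Q:{T}, S:{C} ∪→ {C,T}; cost 1
[col 1] OQS: children O:{G}, QS:{C,T} ∪→ {C,G,T}; cost 1
[col 1] AOQS: children A:{A}, OQS:{C,G,T} ∪→ {A,C,G,T}; cost 1
[col 1] AOQSY: children AOQS:{A,C,G,T}, Y:{A} ∩→ {A}; cost 0
[col 1] LR: children L:{A}, R:{A} ∩→ {A}; cost 0
[col 1] ALOQRSY: children AOQSY:{A}, LR:{A} ∩→ {A}; cost 0
[col 2] QS: children Q:{A}, S:{A} ∩→ {A}; cost 0
[col 2] OQS: children O:{C}, QS:{A} ∪→ {A,C}; cost 1
[col 2] AOQS: children A:{T}, OQS:{A,C} ∪→ {A,C,T}; cost 1
[col 2] AOQSY: children AOQS:{A,C,T}, Y:{G} ∪→ {A,C,G,T}; cost 1
[col 2] LR: children L:{T}, R:{T} ∩→ {T}; cost 0
[col 2] ALOQRSY: children AOQSY:{A,C,G,T}, LR:{T} ∩→ {T}; cost 0
per-site changes: [4, 3, 3]; total = 10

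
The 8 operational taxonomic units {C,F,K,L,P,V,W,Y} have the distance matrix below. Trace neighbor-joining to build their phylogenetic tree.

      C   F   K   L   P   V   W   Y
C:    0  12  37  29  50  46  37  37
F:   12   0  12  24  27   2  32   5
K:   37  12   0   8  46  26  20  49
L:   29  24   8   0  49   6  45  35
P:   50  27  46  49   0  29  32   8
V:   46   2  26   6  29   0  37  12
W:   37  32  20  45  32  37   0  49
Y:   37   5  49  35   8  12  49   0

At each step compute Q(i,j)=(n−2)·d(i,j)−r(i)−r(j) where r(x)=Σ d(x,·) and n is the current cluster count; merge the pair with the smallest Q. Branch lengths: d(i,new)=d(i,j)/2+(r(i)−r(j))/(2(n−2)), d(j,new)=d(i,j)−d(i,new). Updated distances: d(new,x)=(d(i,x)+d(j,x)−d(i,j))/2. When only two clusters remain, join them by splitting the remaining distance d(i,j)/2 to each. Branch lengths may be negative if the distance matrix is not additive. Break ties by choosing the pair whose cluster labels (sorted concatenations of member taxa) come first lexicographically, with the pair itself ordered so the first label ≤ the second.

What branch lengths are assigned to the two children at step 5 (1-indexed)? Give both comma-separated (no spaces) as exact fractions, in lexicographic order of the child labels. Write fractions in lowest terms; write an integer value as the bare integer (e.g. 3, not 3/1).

1075/64,453/64

step 1: merge (P,Y) at d=8, Q=-388; branch lengths P→47/6, Y→1/6; new cluster PY
  updated: d(C,PY)=79/2, d(F,PY)=12, d(K,PY)=87/2, d(L,PY)=38, d(PY,V)=33/2, d(PY,W)=73/2
step 2: merge (K,L) at d=8, Q=-513/2; branch lengths K→73/20, L→87/20; new cluster KL
  updated: d(C,KL)=29, d(F,KL)=14, d(KL,PY)=147/4, d(KL,V)=12, d(KL,W)=57/2
step 3: merge (PY,V) at d=33/2, Q=-755/4; branch lengths PY→375/32, V→153/32; new cluster PVY
  updated: d(C,PVY)=69/2, d(F,PVY)=-5/4, d(KL,PVY)=129/8, d(PVY,W)=57/2
step 4: merge (F,PVY) at d=-5/4, Q=-1107/8; branch lengths F→-199/48, PVY→139/48; new cluster FPVY
  updated: d(C,FPVY)=191/8, d(FPVY,KL)=251/16, d(FPVY,W)=247/8
step 5: merge (C,FPVY) at d=191/8, Q=-1801/16; branch lengths C→1075/64, FPVY→453/64; new cluster CFPVY
  updated: d(CFPVY,KL)=333/32, d(CFPVY,W)=22
step 6: merge (CFPVY,KL) at d=333/32, Q=-1949/32; branch lengths CFPVY→125/64, KL→541/64; new cluster CFKLPVY
  updated: d(CFKLPVY,W)=1283/64
step 7: merge (CFKLPVY,W) at d=1283/64; branch lengths CFKLPVY→1283/128, W→1283/128; new cluster CFKLPVWY
final tree: (((C:1075/64,(F:-199/48,((P:47/6,Y:1/6):375/32,V:153/32):139/48):453/64):125/64,(K:73/20,L:87/20):541/64):1283/128,W:1283/128)
total length: 5477/64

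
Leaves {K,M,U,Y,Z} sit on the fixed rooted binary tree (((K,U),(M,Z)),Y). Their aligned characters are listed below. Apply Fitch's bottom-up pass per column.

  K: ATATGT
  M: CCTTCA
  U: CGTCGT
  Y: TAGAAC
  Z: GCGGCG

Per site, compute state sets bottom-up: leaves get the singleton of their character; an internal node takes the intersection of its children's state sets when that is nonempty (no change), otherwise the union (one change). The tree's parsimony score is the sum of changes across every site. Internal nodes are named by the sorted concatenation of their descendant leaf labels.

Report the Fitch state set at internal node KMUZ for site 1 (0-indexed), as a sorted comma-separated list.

site 0, node KU: K={A} ∪ U={C} → {A,C} (+1)
site 0, node MZ: M={C} ∪ Z={G} → {C,G} (+1)
site 0, node KMUZ: KU={A,C} ∩ MZ={C,G} → {C} (+0)
site 0, node KMUYZ: KMUZ={C} ∪ Y={T} → {C,T} (+1)
site 1, node KU: K={T} ∪ U={G} → {G,T} (+1)
site 1, node MZ: M={C} ∩ Z={C} → {C} (+0)
site 1, node KMUZ: KU={G,T} ∪ MZ={C} → {C,G,T} (+1)
site 1, node KMUYZ: KMUZ={C,G,T} ∪ Y={A} → {A,C,G,T} (+1)
site 2, node KU: K={A} ∪ U={T} → {A,T} (+1)
site 2, node MZ: M={T} ∪ Z={G} → {G,T} (+1)
site 2, node KMUZ: KU={A,T} ∩ MZ={G,T} → {T} (+0)
site 2, node KMUYZ: KMUZ={T} ∪ Y={G} → {G,T} (+1)
site 3, node KU: K={T} ∪ U={C} → {C,T} (+1)
site 3, node MZ: M={T} ∪ Z={G} → {G,T} (+1)
site 3, node KMUZ: KU={C,T} ∩ MZ={G,T} → {T} (+0)
site 3, node KMUYZ: KMUZ={T} ∪ Y={A} → {A,T} (+1)
site 4, node KU: K={G} ∩ U={G} → {G} (+0)
site 4, node MZ: M={C} ∩ Z={C} → {C} (+0)
site 4, node KMUZ: KU={G} ∪ MZ={C} → {C,G} (+1)
site 4, node KMUYZ: KMUZ={C,G} ∪ Y={A} → {A,C,G} (+1)
site 5, node KU: K={T} ∩ U={T} → {T} (+0)
site 5, node MZ: M={A} ∪ Z={G} → {A,G} (+1)
site 5, node KMUZ: KU={T} ∪ MZ={A,G} → {A,G,T} (+1)
site 5, node KMUYZ: KMUZ={A,G,T} ∪ Y={C} → {A,C,G,T} (+1)
per-site changes: [3, 3, 3, 3, 2, 3]; total = 17

C,G,T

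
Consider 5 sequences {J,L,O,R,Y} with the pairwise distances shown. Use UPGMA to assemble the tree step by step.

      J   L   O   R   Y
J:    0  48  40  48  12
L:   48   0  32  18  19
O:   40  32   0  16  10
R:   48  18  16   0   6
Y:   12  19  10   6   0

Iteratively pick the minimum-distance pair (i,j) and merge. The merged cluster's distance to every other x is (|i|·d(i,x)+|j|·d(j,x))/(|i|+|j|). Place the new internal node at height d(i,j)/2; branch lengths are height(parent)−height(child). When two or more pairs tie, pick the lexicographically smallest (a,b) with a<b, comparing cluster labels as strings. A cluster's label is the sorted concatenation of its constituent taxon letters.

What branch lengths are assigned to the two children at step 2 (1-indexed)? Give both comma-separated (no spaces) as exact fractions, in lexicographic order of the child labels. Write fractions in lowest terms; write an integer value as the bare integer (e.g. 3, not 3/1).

13/2,7/2

step 1: merge (R,Y) at d=6; branch lengths R→3, Y→3; new cluster RY
  updated: d(J,RY)=30, d(L,RY)=37/2, d(O,RY)=13
step 2: merge (O,RY) at d=13; branch lengths O→13/2, RY→7/2; new cluster ORY
  updated: d(J,ORY)=100/3, d(L,ORY)=23
step 3: merge (L,ORY) at d=23; branch lengths L→23/2, ORY→5; new cluster LORY
  updated: d(J,LORY)=37
step 4: merge (J,LORY) at d=37; branch lengths J→37/2, LORY→7; new cluster JLORY
final tree: (J:37/2,(L:23/2,(O:13/2,(R:3,Y:3):7/2):5):7)
total length: 58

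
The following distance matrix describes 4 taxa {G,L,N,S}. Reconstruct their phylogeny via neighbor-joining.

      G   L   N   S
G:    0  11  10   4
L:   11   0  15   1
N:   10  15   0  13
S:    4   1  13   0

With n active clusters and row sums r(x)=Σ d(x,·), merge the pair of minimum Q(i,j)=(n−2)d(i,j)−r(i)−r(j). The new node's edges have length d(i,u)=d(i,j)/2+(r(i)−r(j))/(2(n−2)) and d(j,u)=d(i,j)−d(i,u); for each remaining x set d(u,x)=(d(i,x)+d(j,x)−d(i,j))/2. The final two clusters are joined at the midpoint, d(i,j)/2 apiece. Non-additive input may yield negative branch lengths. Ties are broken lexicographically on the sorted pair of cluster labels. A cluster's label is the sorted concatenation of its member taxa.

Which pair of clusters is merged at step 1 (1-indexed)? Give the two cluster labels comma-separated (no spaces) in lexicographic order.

G,N

step 1: merge (G,N) at d=10, Q=-43; branch lengths G→7/4, N→33/4; new cluster GN
  updated: d(GN,L)=8, d(GN,S)=7/2
step 2: merge (GN,L) at d=8, Q=-25/2; branch lengths GN→21/4, L→11/4; new cluster GLN
  updated: d(GLN,S)=-7/4
step 3: merge (GLN,S) at d=-7/4; branch lengths GLN→-7/8, S→-7/8; new cluster GLNS
final tree: (((G:7/4,N:33/4):21/4,L:11/4):-7/8,S:-7/8)
total length: 65/4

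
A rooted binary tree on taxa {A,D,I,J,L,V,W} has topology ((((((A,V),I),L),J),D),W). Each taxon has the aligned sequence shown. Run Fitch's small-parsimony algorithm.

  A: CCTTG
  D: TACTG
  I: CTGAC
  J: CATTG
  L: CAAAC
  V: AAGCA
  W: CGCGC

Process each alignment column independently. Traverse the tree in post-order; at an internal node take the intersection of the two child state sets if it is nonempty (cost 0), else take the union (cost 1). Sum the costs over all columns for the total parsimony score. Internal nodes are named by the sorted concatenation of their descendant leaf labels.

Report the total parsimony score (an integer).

[col 0] AV: children A:{C}, V:{A} ∪→ {A,C}; cost 1
[col 0] AIV: children AV:{A,C}, I:{C} ∩→ {C}; cost 0
[col 0] AILV: children AIV:{C}, L:{C} ∩→ {C}; cost 0
[col 0] AIJLV: children AILV:{C}, J:{C} ∩→ {C}; cost 0
[col 0] ADIJLV: children AIJLV:{C}, D:{T} ∪→ {C,T}; cost 1
[col 0] ADIJLVW: children ADIJLV:{C,T}, W:{C} ∩→ {C}; cost 0
[col 1] AV: children A:{C}, V:{A} ∪→ {A,C}; cost 1
[col 1] AIV: children AV:{A,C}, I:{T} ∪→ {A,C,T}; cost 1
[col 1] AILV: children AIV:{A,C,T}, L:{A} ∩→ {A}; cost 0
[col 1] AIJLV: children AILV:{A}, J:{A} ∩→ {A}; cost 0
[col 1] ADIJLV: children AIJLV:{A}, D:{A} ∩→ {A}; cost 0
[col 1] ADIJLVW: children ADIJLV:{A}, W:{G} ∪→ {A,G}; cost 1
[col 2] AV: children A:{T}, V:{G} ∪→ {G,T}; cost 1
[col 2] AIV: children AV:{G,T}, I:{G} ∩→ {G}; cost 0
[col 2] AILV: children AIV:{G}, L:{A} ∪→ {A,G}; cost 1
[col 2] AIJLV: children AILV:{A,G}, J:{T} ∪→ {A,G,T}; cost 1
[col 2] ADIJLV: children AIJLV:{A,G,T}, D:{C} ∪→ {A,C,G,T}; cost 1
[col 2] ADIJLVW: children ADIJLV:{A,C,G,T}, W:{C} ∩→ {C}; cost 0
[col 3] AV: children A:{T}, V:{C} ∪→ {C,T}; cost 1
[col 3] AIV: children AV:{C,T}, I:{A} ∪→ {A,C,T}; cost 1
[col 3] AILV: children AIV:{A,C,T}, L:{A} ∩→ {A}; cost 0
[col 3] AIJLV: children AILV:{A}, J:{T} ∪→ {A,T}; cost 1
[col 3] ADIJLV: children AIJLV:{A,T}, D:{T} ∩→ {T}; cost 0
[col 3] ADIJLVW: children ADIJLV:{T}, W:{G} ∪→ {G,T}; cost 1
[col 4] AV: children A:{G}, V:{A} ∪→ {A,G}; cost 1
[col 4] AIV: children AV:{A,G}, I:{C} ∪→ {A,C,G}; cost 1
[col 4] AILV: children AIV:{A,C,G}, L:{C} ∩→ {C}; cost 0
[col 4] AIJLV: children AILV:{C}, J:{G} ∪→ {C,G}; cost 1
[col 4] ADIJLV: children AIJLV:{C,G}, D:{G} ∩→ {G}; cost 0
[col 4] ADIJLVW: children ADIJLV:{G}, W:{C} ∪→ {C,G}; cost 1
per-site changes: [2, 3, 4, 4, 4]; total = 17

17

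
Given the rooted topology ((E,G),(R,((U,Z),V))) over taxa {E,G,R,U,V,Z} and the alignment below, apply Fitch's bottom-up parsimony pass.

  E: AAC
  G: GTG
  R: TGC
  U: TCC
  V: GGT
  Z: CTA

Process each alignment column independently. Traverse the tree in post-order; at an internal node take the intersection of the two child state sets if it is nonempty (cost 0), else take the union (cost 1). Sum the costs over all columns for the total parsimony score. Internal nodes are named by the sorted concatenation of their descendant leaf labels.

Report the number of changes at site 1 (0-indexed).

4

site 0, node EG: E={A} ∪ G={G} → {A,G} (+1)
site 0, node UZ: U={T} ∪ Z={C} → {C,T} (+1)
site 0, node UVZ: UZ={C,T} ∪ V={G} → {C,G,T} (+1)
site 0, node RUVZ: R={T} ∩ UVZ={C,G,T} → {T} (+0)
site 0, node EGRUVZ: EG={A,G} ∪ RUVZ={T} → {A,G,T} (+1)
site 1, node EG: E={A} ∪ G={T} → {A,T} (+1)
site 1, node UZ: U={C} ∪ Z={T} → {C,T} (+1)
site 1, node UVZ: UZ={C,T} ∪ V={G} → {C,G,T} (+1)
site 1, node RUVZ: R={G} ∩ UVZ={C,G,T} → {G} (+0)
site 1, node EGRUVZ: EG={A,T} ∪ RUVZ={G} → {A,G,T} (+1)
site 2, node EG: E={C} ∪ G={G} → {C,G} (+1)
site 2, node UZ: U={C} ∪ Z={A} → {A,C} (+1)
site 2, node UVZ: UZ={A,C} ∪ V={T} → {A,C,T} (+1)
site 2, node RUVZ: R={C} ∩ UVZ={A,C,T} → {C} (+0)
site 2, node EGRUVZ: EG={C,G} ∩ RUVZ={C} → {C} (+0)
per-site changes: [4, 4, 3]; total = 11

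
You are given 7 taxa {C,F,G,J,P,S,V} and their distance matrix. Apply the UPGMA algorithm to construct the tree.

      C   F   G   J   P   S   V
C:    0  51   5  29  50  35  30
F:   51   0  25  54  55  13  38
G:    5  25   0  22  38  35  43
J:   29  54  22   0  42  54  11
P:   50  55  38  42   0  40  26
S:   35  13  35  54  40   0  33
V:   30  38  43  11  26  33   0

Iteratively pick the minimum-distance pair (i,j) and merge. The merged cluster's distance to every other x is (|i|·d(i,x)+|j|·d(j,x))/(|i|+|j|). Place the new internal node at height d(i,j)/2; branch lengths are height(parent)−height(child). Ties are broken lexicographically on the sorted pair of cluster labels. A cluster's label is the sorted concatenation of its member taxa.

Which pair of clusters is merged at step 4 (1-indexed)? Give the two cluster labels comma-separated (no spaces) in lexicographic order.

CG,JV

1. join C+G (d=5) ⇒ CG; edges |C|=5/2, |G|=5/2
  updated: d(CG,F)=38, d(CG,J)=51/2, d(CG,P)=44, d(CG,S)=35, d(CG,V)=73/2
2. join J+V (d=11) ⇒ JV; edges |J|=11/2, |V|=11/2
  updated: d(CG,JV)=31, d(F,JV)=46, d(JV,P)=34, d(JV,S)=87/2
3. join F+S (d=13) ⇒ FS; edges |F|=13/2, |S|=13/2
  updated: d(CG,FS)=73/2, d(FS,JV)=179/4, d(FS,P)=95/2
4. join CG+JV (d=31) ⇒ CGJV; edges |CG|=13, |JV|=10
  updated: d(CGJV,FS)=325/8, d(CGJV,P)=39
5. join CGJV+P (d=39) ⇒ CGJPV; edges |CGJV|=4, |P|=39/2
  updated: d(CGJPV,FS)=42
6. join CGJPV+FS (d=42) ⇒ CFGJPSV; edges |CGJPV|=3/2, |FS|=29/2
final tree: ((((C:5/2,G:5/2):13,(J:11/2,V:11/2):10):4,P:39/2):3/2,(F:13/2,S:13/2):29/2)
total length: 183/2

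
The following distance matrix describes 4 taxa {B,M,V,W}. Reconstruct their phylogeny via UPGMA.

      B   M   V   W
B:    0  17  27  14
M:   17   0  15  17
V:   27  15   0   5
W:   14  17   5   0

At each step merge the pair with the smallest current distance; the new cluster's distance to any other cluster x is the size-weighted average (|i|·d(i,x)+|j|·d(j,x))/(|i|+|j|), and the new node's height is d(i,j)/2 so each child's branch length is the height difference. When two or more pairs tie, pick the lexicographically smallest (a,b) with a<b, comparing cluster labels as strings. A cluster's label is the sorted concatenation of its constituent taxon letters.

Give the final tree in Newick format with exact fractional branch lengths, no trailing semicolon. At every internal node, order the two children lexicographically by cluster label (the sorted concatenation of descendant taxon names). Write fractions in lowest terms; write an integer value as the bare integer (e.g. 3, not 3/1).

step 1: merge (V,W) at d=5; branch lengths V→5/2, W→5/2; new cluster VW
  updated: d(B,VW)=41/2, d(M,VW)=16
step 2: merge (M,VW) at d=16; branch lengths M→8, VW→11/2; new cluster MVW
  updated: d(B,MVW)=58/3
step 3: merge (B,MVW) at d=58/3; branch lengths B→29/3, MVW→5/3; new cluster BMVW
final tree: (B:29/3,(M:8,(V:5/2,W:5/2):11/2):5/3)
total length: 179/6

(B:29/3,(M:8,(V:5/2,W:5/2):11/2):5/3)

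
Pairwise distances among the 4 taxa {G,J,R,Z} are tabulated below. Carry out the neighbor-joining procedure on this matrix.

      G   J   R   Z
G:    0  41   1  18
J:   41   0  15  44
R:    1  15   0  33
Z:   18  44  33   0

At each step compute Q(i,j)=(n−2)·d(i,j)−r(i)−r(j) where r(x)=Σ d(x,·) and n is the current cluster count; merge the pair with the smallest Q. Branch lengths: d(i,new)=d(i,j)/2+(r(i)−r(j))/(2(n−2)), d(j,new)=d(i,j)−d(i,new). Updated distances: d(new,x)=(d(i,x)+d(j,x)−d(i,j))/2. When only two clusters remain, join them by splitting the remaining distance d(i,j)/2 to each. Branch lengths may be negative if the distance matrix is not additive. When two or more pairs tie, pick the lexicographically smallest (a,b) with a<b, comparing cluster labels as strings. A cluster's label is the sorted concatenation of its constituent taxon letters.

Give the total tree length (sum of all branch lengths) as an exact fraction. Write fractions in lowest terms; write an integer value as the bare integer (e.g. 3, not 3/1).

185/4

iteration 1: select G,Z (d=18, Q=-119); attach at lengths (1/4, 71/4); label the merged cluster GZ
  updated: d(GZ,J)=67/2, d(GZ,R)=8
iteration 2: select GZ,J (d=67/2, Q=-113/2); attach at lengths (53/4, 81/4); label the merged cluster GJZ
  updated: d(GJZ,R)=-21/4
iteration 3: select GJZ,R (d=-21/4); attach at lengths (-21/8, -21/8); label the merged cluster GJRZ
final tree: (((G:1/4,Z:71/4):53/4,J:81/4):-21/8,R:-21/8)
total length: 185/4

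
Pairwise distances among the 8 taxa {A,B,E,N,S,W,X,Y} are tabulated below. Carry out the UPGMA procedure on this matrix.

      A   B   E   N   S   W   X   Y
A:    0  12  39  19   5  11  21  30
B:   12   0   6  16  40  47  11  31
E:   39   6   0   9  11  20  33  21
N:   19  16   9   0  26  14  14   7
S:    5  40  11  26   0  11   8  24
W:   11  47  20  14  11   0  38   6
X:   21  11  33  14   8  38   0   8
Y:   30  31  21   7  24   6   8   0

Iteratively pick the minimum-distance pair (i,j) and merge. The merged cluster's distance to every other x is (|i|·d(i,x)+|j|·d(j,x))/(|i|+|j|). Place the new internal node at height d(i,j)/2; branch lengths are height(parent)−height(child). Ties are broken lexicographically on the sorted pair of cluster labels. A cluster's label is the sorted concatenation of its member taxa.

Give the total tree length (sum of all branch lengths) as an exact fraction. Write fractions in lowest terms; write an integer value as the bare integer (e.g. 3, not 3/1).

1. join A+S (d=5) ⇒ AS; edges |A|=5/2, |S|=5/2
  updated: d(AS,B)=26, d(AS,E)=25, d(AS,N)=45/2, d(AS,W)=11, d(AS,X)=29/2, d(AS,Y)=27
2. join B+E (d=6) ⇒ BE; edges |B|=3, |E|=3
  updated: d(AS,BE)=51/2, d(BE,N)=25/2, d(BE,W)=67/2, d(BE,X)=22, d(BE,Y)=26
3. join W+Y (d=6) ⇒ WY; edges |W|=3, |Y|=3
  updated: d(AS,WY)=19, d(BE,WY)=119/4, d(N,WY)=21/2, d(WY,X)=23
4. join N+WY (d=21/2) ⇒ NWY; edges |N|=21/4, |WY|=9/4
  updated: d(AS,NWY)=121/6, d(BE,NWY)=24, d(NWY,X)=20
5. join AS+X (d=29/2) ⇒ ASX; edges |AS|=19/4, |X|=29/4
  updated: d(ASX,BE)=73/3, d(ASX,NWY)=181/9
6. join ASX+NWY (d=181/9) ⇒ ANSWXY; edges |ASX|=101/36, |NWY|=173/36
  updated: d(ANSWXY,BE)=145/6
7. join ANSWXY+BE (d=145/6) ⇒ ABENSWXY; edges |ANSWXY|=73/36, |BE|=109/12
final tree: ((((A:5/2,S:5/2):19/4,X:29/4):101/36,(N:21/4,(W:3,Y:3):9/4):173/36):73/36,(B:3,E:3):109/12)
total length: 497/9

497/9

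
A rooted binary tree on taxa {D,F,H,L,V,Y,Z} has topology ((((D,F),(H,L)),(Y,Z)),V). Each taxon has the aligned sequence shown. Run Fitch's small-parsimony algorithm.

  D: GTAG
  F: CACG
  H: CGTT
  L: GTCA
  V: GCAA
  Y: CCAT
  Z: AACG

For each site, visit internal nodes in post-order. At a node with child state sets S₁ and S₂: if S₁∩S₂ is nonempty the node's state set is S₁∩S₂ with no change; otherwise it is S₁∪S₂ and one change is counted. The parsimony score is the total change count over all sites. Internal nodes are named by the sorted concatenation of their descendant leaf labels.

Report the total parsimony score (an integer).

16

site 0, node DF: D={G} ∪ F={C} → {C,G} (+1)
site 0, node HL: H={C} ∪ L={G} → {C,G} (+1)
site 0, node DFHL: DF={C,G} ∩ HL={C,G} → {C,G} (+0)
site 0, node YZ: Y={C} ∪ Z={A} → {A,C} (+1)
site 0, node DFHLYZ: DFHL={C,G} ∩ YZ={A,C} → {C} (+0)
site 0, node DFHLVYZ: DFHLYZ={C} ∪ V={G} → {C,G} (+1)
site 1, node DF: D={T} ∪ F={A} → {A,T} (+1)
site 1, node HL: H={G} ∪ L={T} → {G,T} (+1)
site 1, node DFHL: DF={A,T} ∩ HL={G,T} → {T} (+0)
site 1, node YZ: Y={C} ∪ Z={A} → {A,C} (+1)
site 1, node DFHLYZ: DFHL={T} ∪ YZ={A,C} → {A,C,T} (+1)
site 1, node DFHLVYZ: DFHLYZ={A,C,T} ∩ V={C} → {C} (+0)
site 2, node DF: D={A} ∪ F={C} → {A,C} (+1)
site 2, node HL: H={T} ∪ L={C} → {C,T} (+1)
site 2, node DFHL: DF={A,C} ∩ HL={C,T} → {C} (+0)
site 2, node YZ: Y={A} ∪ Z={C} → {A,C} (+1)
site 2, node DFHLYZ: DFHL={C} ∩ YZ={A,C} → {C} (+0)
site 2, node DFHLVYZ: DFHLYZ={C} ∪ V={A} → {A,C} (+1)
site 3, node DF: D={G} ∩ F={G} → {G} (+0)
site 3, node HL: H={T} ∪ L={A} → {A,T} (+1)
site 3, node DFHL: DF={G} ∪ HL={A,T} → {A,G,T} (+1)
site 3, node YZ: Y={T} ∪ Z={G} → {G,T} (+1)
site 3, node DFHLYZ: DFHL={A,G,T} ∩ YZ={G,T} → {G,T} (+0)
site 3, node DFHLVYZ: DFHLYZ={G,T} ∪ V={A} → {A,G,T} (+1)
per-site changes: [4, 4, 4, 4]; total = 16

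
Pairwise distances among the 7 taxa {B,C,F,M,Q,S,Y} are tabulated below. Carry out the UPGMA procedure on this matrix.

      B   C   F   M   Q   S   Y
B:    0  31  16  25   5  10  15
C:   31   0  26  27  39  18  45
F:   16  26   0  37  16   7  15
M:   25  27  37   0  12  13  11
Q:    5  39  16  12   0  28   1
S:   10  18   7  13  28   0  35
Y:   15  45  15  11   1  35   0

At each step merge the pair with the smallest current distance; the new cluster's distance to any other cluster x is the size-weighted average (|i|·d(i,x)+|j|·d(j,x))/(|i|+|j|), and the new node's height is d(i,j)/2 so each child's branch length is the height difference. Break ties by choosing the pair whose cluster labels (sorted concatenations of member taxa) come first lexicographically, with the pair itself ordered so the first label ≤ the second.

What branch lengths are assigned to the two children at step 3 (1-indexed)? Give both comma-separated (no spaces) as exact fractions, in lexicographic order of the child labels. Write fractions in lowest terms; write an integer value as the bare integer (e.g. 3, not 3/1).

1. join Q+Y (d=1) ⇒ QY; edges |Q|=1/2, |Y|=1/2
  updated: d(B,QY)=10, d(C,QY)=42, d(F,QY)=31/2, d(M,QY)=23/2, d(QY,S)=63/2
2. join F+S (d=7) ⇒ FS; edges |F|=7/2, |S|=7/2
  updated: d(B,FS)=13, d(C,FS)=22, d(FS,M)=25, d(FS,QY)=47/2
3. join B+QY (d=10) ⇒ BQY; edges |B|=5, |QY|=9/2
  updated: d(BQY,C)=115/3, d(BQY,FS)=20, d(BQY,M)=16
4. join BQY+M (d=16) ⇒ BMQY; edges |BQY|=3, |M|=8
  updated: d(BMQY,C)=71/2, d(BMQY,FS)=85/4
5. join BMQY+FS (d=85/4) ⇒ BFMQSY; edges |BMQY|=21/8, |FS|=57/8
  updated: d(BFMQSY,C)=31
6. join BFMQSY+C (d=31) ⇒ BCFMQSY; edges |BFMQSY|=39/8, |C|=31/2
final tree: ((((B:5,(Q:1/2,Y:1/2):9/2):3,M:8):21/8,(F:7/2,S:7/2):57/8):39/8,C:31/2)
total length: 469/8

5,9/2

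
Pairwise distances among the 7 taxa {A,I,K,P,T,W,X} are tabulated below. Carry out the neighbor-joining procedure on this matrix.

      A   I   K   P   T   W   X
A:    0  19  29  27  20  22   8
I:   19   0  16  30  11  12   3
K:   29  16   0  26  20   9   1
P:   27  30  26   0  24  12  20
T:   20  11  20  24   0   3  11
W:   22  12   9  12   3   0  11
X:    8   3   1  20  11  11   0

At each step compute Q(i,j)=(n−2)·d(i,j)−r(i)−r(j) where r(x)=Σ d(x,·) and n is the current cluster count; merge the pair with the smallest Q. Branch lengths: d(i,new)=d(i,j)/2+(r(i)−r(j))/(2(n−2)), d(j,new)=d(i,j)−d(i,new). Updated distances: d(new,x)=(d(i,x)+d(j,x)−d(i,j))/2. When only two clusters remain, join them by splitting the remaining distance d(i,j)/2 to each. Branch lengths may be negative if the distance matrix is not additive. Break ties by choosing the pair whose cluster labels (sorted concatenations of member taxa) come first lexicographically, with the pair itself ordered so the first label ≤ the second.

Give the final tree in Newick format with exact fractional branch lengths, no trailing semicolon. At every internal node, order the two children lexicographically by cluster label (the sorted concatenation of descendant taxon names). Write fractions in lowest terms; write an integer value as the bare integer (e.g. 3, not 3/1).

(((A:25/2,((P:105/8,W:-9/8):10/3,T:25/6):3):3/2,I:39/8):33/16,(K:26/5,X:-21/5):33/16)

step 1: merge (K,X) at d=1, Q=-150; branch lengths K→26/5, X→-21/5; new cluster KX
  updated: d(A,KX)=18, d(I,KX)=9, d(KX,P)=45/2, d(KX,T)=15, d(KX,W)=19/2
step 2: merge (P,W) at d=12, Q=-126; branch lengths P→105/8, W→-9/8; new cluster PW
  updated: d(A,PW)=37/2, d(I,PW)=15, d(KX,PW)=10, d(PW,T)=15/2
step 3: merge (PW,T) at d=15/2, Q=-82; branch lengths PW→10/3, T→25/6; new cluster PTW
  updated: d(A,PTW)=31/2, d(I,PTW)=37/4, d(KX,PTW)=35/4
step 4: merge (A,PTW) at d=31/2, Q=-55; branch lengths A→25/2, PTW→3; new cluster APTW
  updated: d(APTW,I)=51/8, d(APTW,KX)=45/8
step 5: merge (APTW,I) at d=51/8, Q=-21; branch lengths APTW→3/2, I→39/8; new cluster AIPTW
  updated: d(AIPTW,KX)=33/8
step 6: merge (AIPTW,KX) at d=33/8; branch lengths AIPTW→33/16, KX→33/16; new cluster AIKPTWX
final tree: (((A:25/2,((P:105/8,W:-9/8):10/3,T:25/6):3):3/2,I:39/8):33/16,(K:26/5,X:-21/5):33/16)
total length: 93/2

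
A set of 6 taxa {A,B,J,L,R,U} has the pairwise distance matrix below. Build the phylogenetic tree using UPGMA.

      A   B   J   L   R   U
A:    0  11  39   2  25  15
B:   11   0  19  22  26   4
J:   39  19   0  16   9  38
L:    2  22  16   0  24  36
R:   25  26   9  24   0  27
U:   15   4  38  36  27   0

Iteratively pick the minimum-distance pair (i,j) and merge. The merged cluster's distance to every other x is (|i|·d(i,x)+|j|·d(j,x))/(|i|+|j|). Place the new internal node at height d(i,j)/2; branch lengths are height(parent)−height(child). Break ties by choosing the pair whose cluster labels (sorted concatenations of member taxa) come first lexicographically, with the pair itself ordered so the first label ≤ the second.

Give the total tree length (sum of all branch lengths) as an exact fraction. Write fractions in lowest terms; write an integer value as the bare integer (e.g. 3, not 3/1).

iteration 1: select A,L (d=2); attach at lengths (1, 1); label the merged cluster AL
  updated: d(AL,B)=33/2, d(AL,J)=55/2, d(AL,R)=49/2, d(AL,U)=51/2
iteration 2: select B,U (d=4); attach at lengths (2, 2); label the merged cluster BU
  updated: d(AL,BU)=21, d(BU,J)=57/2, d(BU,R)=53/2
iteration 3: select J,R (d=9); attach at lengths (9/2, 9/2); label the merged cluster JR
  updated: d(AL,JR)=26, d(BU,JR)=55/2
iteration 4: select AL,BU (d=21); attach at lengths (19/2, 17/2); label the merged cluster ABLU
  updated: d(ABLU,JR)=107/4
iteration 5: select ABLU,JR (d=107/4); attach at lengths (23/8, 71/8); label the merged cluster ABJLRU
final tree: (((A:1,L:1):19/2,(B:2,U:2):17/2):23/8,(J:9/2,R:9/2):71/8)
total length: 179/4

179/4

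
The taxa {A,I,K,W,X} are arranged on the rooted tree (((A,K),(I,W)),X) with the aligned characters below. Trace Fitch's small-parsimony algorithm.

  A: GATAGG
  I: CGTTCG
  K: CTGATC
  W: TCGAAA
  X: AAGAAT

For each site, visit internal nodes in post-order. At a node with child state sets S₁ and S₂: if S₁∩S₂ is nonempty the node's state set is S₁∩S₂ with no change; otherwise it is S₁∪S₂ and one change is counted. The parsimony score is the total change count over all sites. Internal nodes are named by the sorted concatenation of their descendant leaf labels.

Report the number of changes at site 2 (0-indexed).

2

[col 0] AK: children A:{G}, K:{C} ∪→ {C,G}; cost 1
[col 0] IW: children I:{C}, W:{T} ∪→ {C,T}; cost 1
[col 0] AIKW: children AK:{C,G}, IW:{C,T} ∩→ {C}; cost 0
[col 0] AIKWX: children AIKW:{C}, X:{A} ∪→ {A,C}; cost 1
[col 1] AK: children A:{A}, K:{T} ∪→ {A,T}; cost 1
[col 1] IW: children I:{G}, W:{C} ∪→ {C,G}; cost 1
[col 1] AIKW: children AK:{A,T}, IW:{C,G} ∪→ {A,C,G,T}; cost 1
[col 1] AIKWX: children AIKW:{A,C,G,T}, X:{A} ∩→ {A}; cost 0
[col 2] AK: children A:{T}, K:{G} ∪→ {G,T}; cost 1
[col 2] IW: children I:{T}, W:{G} ∪→ {G,T}; cost 1
[col 2] AIKW: children AK:{G,T}, IW:{G,T} ∩→ {G,T}; cost 0
[col 2] AIKWX: children AIKW:{G,T}, X:{G} ∩→ {G}; cost 0
[col 3] AK: children A:{A}, K:{A} ∩→ {A}; cost 0
[col 3] IW: children I:{T}, W:{A} ∪→ {A,T}; cost 1
[col 3] AIKW: children AK:{A}, IW:{A,T} ∩→ {A}; cost 0
[col 3] AIKWX: children AIKW:{A}, X:{A} ∩→ {A}; cost 0
[col 4] AK: children A:{G}, K:{T} ∪→ {G,T}; cost 1
[col 4] IW: children I:{C}, W:{A} ∪→ {A,C}; cost 1
[col 4] AIKW: children AK:{G,T}, IW:{A,C} ∪→ {A,C,G,T}; cost 1
[col 4] AIKWX: children AIKW:{A,C,G,T}, X:{A} ∩→ {A}; cost 0
[col 5] AK: children A:{G}, K:{C} ∪→ {C,G}; cost 1
[col 5] IW: children I:{G}, W:{A} ∪→ {A,G}; cost 1
[col 5] AIKW: children AK:{C,G}, IW:{A,G} ∩→ {G}; cost 0
[col 5] AIKWX: children AIKW:{G}, X:{T} ∪→ {G,T}; cost 1
per-site changes: [3, 3, 2, 1, 3, 3]; total = 15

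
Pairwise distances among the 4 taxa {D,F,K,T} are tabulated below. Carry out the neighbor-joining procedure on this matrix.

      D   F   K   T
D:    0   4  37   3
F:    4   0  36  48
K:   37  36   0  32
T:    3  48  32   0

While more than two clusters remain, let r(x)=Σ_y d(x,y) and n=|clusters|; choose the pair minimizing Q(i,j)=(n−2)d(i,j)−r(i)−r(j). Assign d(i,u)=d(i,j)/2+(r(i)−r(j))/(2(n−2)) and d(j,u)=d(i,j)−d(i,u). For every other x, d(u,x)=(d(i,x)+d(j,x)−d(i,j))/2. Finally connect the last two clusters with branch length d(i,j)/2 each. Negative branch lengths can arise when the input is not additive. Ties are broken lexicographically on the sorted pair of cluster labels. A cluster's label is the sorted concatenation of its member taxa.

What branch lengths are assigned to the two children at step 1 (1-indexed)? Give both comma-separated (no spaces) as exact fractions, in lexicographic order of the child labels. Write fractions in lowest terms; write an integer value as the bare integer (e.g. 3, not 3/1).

step 1: merge (D,F) at d=4, Q=-124; branch lengths D→-9, F→13; new cluster DF
  updated: d(DF,K)=69/2, d(DF,T)=47/2
step 2: merge (DF,K) at d=69/2, Q=-90; branch lengths DF→13, K→43/2; new cluster DFK
  updated: d(DFK,T)=21/2
step 3: merge (DFK,T) at d=21/2; branch lengths DFK→21/4, T→21/4; new cluster DFKT
final tree: (((D:-9,F:13):13,K:43/2):21/4,T:21/4)
total length: 49

-9,13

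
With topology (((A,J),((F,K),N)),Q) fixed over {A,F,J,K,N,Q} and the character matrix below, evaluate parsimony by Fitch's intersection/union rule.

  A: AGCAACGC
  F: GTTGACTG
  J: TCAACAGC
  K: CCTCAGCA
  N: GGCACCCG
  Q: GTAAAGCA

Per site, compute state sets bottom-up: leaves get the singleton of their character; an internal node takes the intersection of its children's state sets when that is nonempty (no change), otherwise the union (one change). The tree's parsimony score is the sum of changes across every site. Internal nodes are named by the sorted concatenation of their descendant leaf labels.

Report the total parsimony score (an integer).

22

[col 0] AJ: children A:{A}, J:{T} ∪→ {A,T}; cost 1
[col 0] FK: children F:{G}, K:{C} ∪→ {C,G}; cost 1
[col 0] FKN: children FK:{C,G}, N:{G} ∩→ {G}; cost 0
[col 0] AFJKN: children AJ:{A,T}, FKN:{G} ∪→ {A,G,T}; cost 1
[col 0] AFJKNQ: children AFJKN:{A,G,T}, Q:{G} ∩→ {G}; cost 0
[col 1] AJ: children A:{G}, J:{C} ∪→ {C,G}; cost 1
[col 1] FK: children F:{T}, K:{C} ∪→ {C,T}; cost 1
[col 1] FKN: children FK:{C,T}, N:{G} ∪→ {C,G,T}; cost 1
[col 1] AFJKN: children AJ:{C,G}, FKN:{C,G,T} ∩→ {C,G}; cost 0
[col 1] AFJKNQ: children AFJKN:{C,G}, Q:{T} ∪→ {C,G,T}; cost 1
[col 2] AJ: children A:{C}, J:{A} ∪→ {A,C}; cost 1
[col 2] FK: children F:{T}, K:{T} ∩→ {T}; cost 0
[col 2] FKN: children FK:{T}, N:{C} ∪→ {C,T}; cost 1
[col 2] AFJKN: children AJ:{A,C}, FKN:{C,T} ∩→ {C}; cost 0
[col 2] AFJKNQ: children AFJKN:{C}, Q:{A} ∪→ {A,C}; cost 1
[col 3] AJ: children A:{A}, J:{A} ∩→ {A}; cost 0
[col 3] FK: children F:{G}, K:{C} ∪→ {C,G}; cost 1
[col 3] FKN: children FK:{C,G}, N:{A} ∪→ {A,C,G}; cost 1
[col 3] AFJKN: children AJ:{A}, FKN:{A,C,G} ∩→ {A}; cost 0
[col 3] AFJKNQ: children AFJKN:{A}, Q:{A} ∩→ {A}; cost 0
[col 4] AJ: children A:{A}, J:{C} ∪→ {A,C}; cost 1
[col 4] FK: children F:{A}, K:{A} ∩→ {A}; cost 0
[col 4] FKN: children FK:{A}, N:{C} ∪→ {A,C}; cost 1
[col 4] AFJKN: children AJ:{A,C}, FKN:{A,C} ∩→ {A,C}; cost 0
[col 4] AFJKNQ: children AFJKN:{A,C}, Q:{A} ∩→ {A}; cost 0
[col 5] AJ: children A:{C}, J:{A} ∪→ {A,C}; cost 1
[col 5] FK: children F:{C}, K:{G} ∪→ {C,G}; cost 1
[col 5] FKN: children FK:{C,G}, N:{C} ∩→ {C}; cost 0
[col 5] AFJKN: children AJ:{A,C}, FKN:{C} ∩→ {C}; cost 0
[col 5] AFJKNQ: children AFJKN:{C}, Q:{G} ∪→ {C,G}; cost 1
[col 6] AJ: children A:{G}, J:{G} ∩→ {G}; cost 0
[col 6] FK: children F:{T}, K:{C} ∪→ {C,T}; cost 1
[col 6] FKN: children FK:{C,T}, N:{C} ∩→ {C}; cost 0
[col 6] AFJKN: children AJ:{G}, FKN:{C} ∪→ {C,G}; cost 1
[col 6] AFJKNQ: children AFJKN:{C,G}, Q:{C} ∩→ {C}; cost 0
[col 7] AJ: children A:{C}, J:{C} ∩→ {C}; cost 0
[col 7] FK: children F:{G}, K:{A} ∪→ {A,G}; cost 1
[col 7] FKN: children FK:{A,G}, N:{G} ∩→ {G}; cost 0
[col 7] AFJKN: children AJ:{C}, FKN:{G} ∪→ {C,G}; cost 1
[col 7] AFJKNQ: children AFJKN:{C,G}, Q:{A} ∪→ {A,C,G}; cost 1
per-site changes: [3, 4, 3, 2, 2, 3, 2, 3]; total = 22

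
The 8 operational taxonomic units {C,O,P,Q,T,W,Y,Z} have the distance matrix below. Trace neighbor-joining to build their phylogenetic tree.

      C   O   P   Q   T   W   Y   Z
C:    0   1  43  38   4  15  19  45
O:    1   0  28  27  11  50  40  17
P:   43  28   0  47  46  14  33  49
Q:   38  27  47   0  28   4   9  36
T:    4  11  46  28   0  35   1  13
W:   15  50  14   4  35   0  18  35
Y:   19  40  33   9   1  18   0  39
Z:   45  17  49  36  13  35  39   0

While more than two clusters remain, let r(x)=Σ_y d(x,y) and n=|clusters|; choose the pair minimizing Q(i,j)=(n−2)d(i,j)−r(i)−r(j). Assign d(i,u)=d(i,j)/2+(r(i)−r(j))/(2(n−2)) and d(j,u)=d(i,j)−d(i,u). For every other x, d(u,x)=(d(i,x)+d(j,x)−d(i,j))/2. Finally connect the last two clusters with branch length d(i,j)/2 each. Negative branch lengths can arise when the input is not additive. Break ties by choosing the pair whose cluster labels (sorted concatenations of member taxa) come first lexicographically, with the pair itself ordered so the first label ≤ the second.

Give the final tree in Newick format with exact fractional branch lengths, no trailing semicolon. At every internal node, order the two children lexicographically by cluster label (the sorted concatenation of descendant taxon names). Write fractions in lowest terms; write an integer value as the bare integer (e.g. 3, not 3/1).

step 1: merge (P,W) at d=14, Q=-347; branch lengths P→173/12, W→-5/12; new cluster PW
  updated: d(C,PW)=22, d(O,PW)=32, d(PW,Q)=37/2, d(PW,T)=67/2, d(PW,Y)=37/2, d(PW,Z)=35
step 2: merge (C,O) at d=1, Q=-252; branch lengths C→3/5, O→2/5; new cluster CO
  updated: d(CO,PW)=53/2, d(CO,Q)=32, d(CO,T)=7, d(CO,Y)=29, d(CO,Z)=61/2
step 3: merge (Q,Y) at d=9, Q=-184; branch lengths Q→63/8, Y→9/8; new cluster QY
  updated: d(CO,QY)=26, d(PW,QY)=14, d(QY,T)=10, d(QY,Z)=33
step 4: merge (PW,QY) at d=14, Q=-150; branch lengths PW→34/3, QY→8/3; new cluster PQWY
  updated: d(CO,PQWY)=77/4, d(PQWY,T)=59/4, d(PQWY,Z)=27
step 5: merge (CO,PQWY) at d=77/4, Q=-317/4; branch lengths CO→137/16, PQWY→171/16; new cluster COPQWY
  updated: d(COPQWY,T)=5/4, d(COPQWY,Z)=153/8
step 6: merge (COPQWY,T) at d=5/4, Q=-267/8; branch lengths COPQWY→59/16, T→-39/16; new cluster COPQTWY
  updated: d(COPQTWY,Z)=247/16
step 7: merge (COPQTWY,Z) at d=247/16; branch lengths COPQTWY→247/32, Z→247/32; new cluster COPQTWYZ
final tree: ((((C:3/5,O:2/5):137/16,((P:173/12,W:-5/12):34/3,(Q:63/8,Y:9/8):8/3):171/16):59/16,T:-39/16):247/32,Z:247/32)
total length: 1183/16

((((C:3/5,O:2/5):137/16,((P:173/12,W:-5/12):34/3,(Q:63/8,Y:9/8):8/3):171/16):59/16,T:-39/16):247/32,Z:247/32)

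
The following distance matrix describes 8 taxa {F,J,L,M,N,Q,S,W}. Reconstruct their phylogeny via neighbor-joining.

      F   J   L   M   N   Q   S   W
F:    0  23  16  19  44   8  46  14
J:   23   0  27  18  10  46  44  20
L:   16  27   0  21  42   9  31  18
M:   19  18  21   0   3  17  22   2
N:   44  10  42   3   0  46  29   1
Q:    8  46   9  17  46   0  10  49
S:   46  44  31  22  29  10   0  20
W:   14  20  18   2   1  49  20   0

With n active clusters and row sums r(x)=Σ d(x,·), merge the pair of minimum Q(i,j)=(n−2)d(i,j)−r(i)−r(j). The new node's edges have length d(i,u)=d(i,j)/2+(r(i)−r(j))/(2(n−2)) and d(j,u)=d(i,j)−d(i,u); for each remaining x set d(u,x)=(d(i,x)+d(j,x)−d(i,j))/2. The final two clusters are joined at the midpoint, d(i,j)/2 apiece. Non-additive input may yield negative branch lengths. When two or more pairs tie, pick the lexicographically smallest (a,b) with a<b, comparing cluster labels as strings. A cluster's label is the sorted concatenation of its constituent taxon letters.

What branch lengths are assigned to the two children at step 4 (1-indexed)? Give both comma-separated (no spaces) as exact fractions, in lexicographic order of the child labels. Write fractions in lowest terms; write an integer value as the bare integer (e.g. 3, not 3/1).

iteration 1: select Q,S (d=10, Q=-327); attach at lengths (43/12, 77/12); label the merged cluster QS
  updated: d(F,QS)=22, d(J,QS)=40, d(L,QS)=15, d(M,QS)=29/2, d(N,QS)=65/2, d(QS,W)=59/2
iteration 2: select J,N (d=10, Q=-441/2); attach at lengths (111/20, 89/20); label the merged cluster JN
  updated: d(F,JN)=57/2, d(JN,L)=59/2, d(JN,M)=11/2, d(JN,QS)=125/4, d(JN,W)=11/2
iteration 3: select L,QS (d=15, Q=-607/4); attach at lengths (189/32, 291/32); label the merged cluster LQS
  updated: d(F,LQS)=23/2, d(JN,LQS)=183/8, d(LQS,M)=41/4, d(LQS,W)=65/4
iteration 4: select F,LQS (d=23/2, Q=-795/8); attach at lengths (373/48, 179/48); label the merged cluster FLQS
  updated: d(FLQS,JN)=319/16, d(FLQS,M)=71/8, d(FLQS,W)=75/8
iteration 5: select FLQS,M (d=71/8, Q=-589/16); attach at lengths (633/64, -65/64); label the merged cluster FLMQS
  updated: d(FLMQS,JN)=265/32, d(FLMQS,W)=5/4
iteration 6: select FLMQS,JN (d=265/32, Q=-481/32); attach at lengths (129/64, 401/64); label the merged cluster FJLMNQS
  updated: d(FJLMNQS,W)=-49/64
iteration 7: select FJLMNQS,W (d=-49/64); attach at lengths (-49/128, -49/128); label the merged cluster FJLMNQSW
final tree: ((((F:373/48,(L:189/32,(Q:43/12,S:77/12):291/32):179/48):633/64,M:-65/64):129/64,(J:111/20,N:89/20):401/64):-49/128,W:-49/128)
total length: 4025/64

373/48,179/48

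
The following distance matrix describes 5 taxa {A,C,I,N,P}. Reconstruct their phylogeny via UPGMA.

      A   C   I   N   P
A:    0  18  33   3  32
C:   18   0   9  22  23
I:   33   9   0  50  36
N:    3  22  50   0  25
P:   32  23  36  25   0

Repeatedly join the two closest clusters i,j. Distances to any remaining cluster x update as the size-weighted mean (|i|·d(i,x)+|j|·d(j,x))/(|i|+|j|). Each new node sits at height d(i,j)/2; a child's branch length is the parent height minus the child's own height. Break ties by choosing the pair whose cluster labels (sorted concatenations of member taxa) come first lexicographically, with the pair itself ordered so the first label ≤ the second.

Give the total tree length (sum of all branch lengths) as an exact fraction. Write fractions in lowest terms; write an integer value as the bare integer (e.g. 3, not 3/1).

607/12

1. join A+N (d=3) ⇒ AN; edges |A|=3/2, |N|=3/2
  updated: d(AN,C)=20, d(AN,I)=83/2, d(AN,P)=57/2
2. join C+I (d=9) ⇒ CI; edges |C|=9/2, |I|=9/2
  updated: d(AN,CI)=123/4, d(CI,P)=59/2
3. join AN+P (d=57/2) ⇒ ANP; edges |AN|=51/4, |P|=57/4
  updated: d(ANP,CI)=91/3
4. join ANP+CI (d=91/3) ⇒ ACINP; edges |ANP|=11/12, |CI|=32/3
final tree: (((A:3/2,N:3/2):51/4,P:57/4):11/12,(C:9/2,I:9/2):32/3)
total length: 607/12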